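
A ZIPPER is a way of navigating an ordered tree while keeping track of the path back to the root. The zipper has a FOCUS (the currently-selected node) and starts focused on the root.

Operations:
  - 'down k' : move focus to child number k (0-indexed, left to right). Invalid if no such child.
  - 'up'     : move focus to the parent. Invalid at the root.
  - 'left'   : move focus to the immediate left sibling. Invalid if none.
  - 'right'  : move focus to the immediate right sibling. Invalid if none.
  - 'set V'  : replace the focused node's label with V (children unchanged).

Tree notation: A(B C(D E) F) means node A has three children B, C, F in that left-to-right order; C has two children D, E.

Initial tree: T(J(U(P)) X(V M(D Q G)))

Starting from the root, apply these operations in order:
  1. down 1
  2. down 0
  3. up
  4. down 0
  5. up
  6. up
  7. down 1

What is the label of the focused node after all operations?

Answer: X

Derivation:
Step 1 (down 1): focus=X path=1 depth=1 children=['V', 'M'] left=['J'] right=[] parent=T
Step 2 (down 0): focus=V path=1/0 depth=2 children=[] left=[] right=['M'] parent=X
Step 3 (up): focus=X path=1 depth=1 children=['V', 'M'] left=['J'] right=[] parent=T
Step 4 (down 0): focus=V path=1/0 depth=2 children=[] left=[] right=['M'] parent=X
Step 5 (up): focus=X path=1 depth=1 children=['V', 'M'] left=['J'] right=[] parent=T
Step 6 (up): focus=T path=root depth=0 children=['J', 'X'] (at root)
Step 7 (down 1): focus=X path=1 depth=1 children=['V', 'M'] left=['J'] right=[] parent=T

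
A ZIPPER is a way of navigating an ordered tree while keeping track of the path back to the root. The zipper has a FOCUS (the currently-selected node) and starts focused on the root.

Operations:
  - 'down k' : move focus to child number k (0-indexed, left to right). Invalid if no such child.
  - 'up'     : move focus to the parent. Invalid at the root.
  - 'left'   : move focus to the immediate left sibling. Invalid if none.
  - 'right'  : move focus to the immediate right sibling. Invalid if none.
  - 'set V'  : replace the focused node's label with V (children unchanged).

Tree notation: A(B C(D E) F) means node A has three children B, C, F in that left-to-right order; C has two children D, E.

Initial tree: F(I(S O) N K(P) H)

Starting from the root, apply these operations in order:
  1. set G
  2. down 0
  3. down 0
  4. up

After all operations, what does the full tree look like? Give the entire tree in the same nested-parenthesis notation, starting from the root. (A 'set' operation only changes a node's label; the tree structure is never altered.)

Step 1 (set G): focus=G path=root depth=0 children=['I', 'N', 'K', 'H'] (at root)
Step 2 (down 0): focus=I path=0 depth=1 children=['S', 'O'] left=[] right=['N', 'K', 'H'] parent=G
Step 3 (down 0): focus=S path=0/0 depth=2 children=[] left=[] right=['O'] parent=I
Step 4 (up): focus=I path=0 depth=1 children=['S', 'O'] left=[] right=['N', 'K', 'H'] parent=G

Answer: G(I(S O) N K(P) H)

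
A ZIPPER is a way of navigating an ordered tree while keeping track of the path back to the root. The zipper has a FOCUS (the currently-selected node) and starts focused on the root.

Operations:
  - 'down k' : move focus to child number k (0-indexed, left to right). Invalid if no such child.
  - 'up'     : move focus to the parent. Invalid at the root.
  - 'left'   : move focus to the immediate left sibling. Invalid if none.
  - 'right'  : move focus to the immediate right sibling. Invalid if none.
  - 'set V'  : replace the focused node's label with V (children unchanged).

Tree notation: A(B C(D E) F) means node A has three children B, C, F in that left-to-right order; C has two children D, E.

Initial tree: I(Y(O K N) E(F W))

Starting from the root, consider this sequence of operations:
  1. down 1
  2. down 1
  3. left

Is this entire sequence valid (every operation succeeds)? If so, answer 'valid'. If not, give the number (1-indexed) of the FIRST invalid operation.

Answer: valid

Derivation:
Step 1 (down 1): focus=E path=1 depth=1 children=['F', 'W'] left=['Y'] right=[] parent=I
Step 2 (down 1): focus=W path=1/1 depth=2 children=[] left=['F'] right=[] parent=E
Step 3 (left): focus=F path=1/0 depth=2 children=[] left=[] right=['W'] parent=E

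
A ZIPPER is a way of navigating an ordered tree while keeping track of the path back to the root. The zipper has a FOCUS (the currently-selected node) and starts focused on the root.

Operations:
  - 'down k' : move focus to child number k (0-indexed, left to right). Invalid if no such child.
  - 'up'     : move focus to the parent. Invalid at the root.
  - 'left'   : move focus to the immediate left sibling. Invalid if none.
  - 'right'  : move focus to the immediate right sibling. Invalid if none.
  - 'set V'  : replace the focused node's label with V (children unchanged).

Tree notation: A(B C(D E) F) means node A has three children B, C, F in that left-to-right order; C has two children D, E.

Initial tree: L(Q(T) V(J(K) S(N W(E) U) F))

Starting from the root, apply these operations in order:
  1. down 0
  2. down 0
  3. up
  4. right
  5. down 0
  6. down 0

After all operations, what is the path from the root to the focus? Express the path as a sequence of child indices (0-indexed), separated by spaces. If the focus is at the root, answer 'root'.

Step 1 (down 0): focus=Q path=0 depth=1 children=['T'] left=[] right=['V'] parent=L
Step 2 (down 0): focus=T path=0/0 depth=2 children=[] left=[] right=[] parent=Q
Step 3 (up): focus=Q path=0 depth=1 children=['T'] left=[] right=['V'] parent=L
Step 4 (right): focus=V path=1 depth=1 children=['J', 'S', 'F'] left=['Q'] right=[] parent=L
Step 5 (down 0): focus=J path=1/0 depth=2 children=['K'] left=[] right=['S', 'F'] parent=V
Step 6 (down 0): focus=K path=1/0/0 depth=3 children=[] left=[] right=[] parent=J

Answer: 1 0 0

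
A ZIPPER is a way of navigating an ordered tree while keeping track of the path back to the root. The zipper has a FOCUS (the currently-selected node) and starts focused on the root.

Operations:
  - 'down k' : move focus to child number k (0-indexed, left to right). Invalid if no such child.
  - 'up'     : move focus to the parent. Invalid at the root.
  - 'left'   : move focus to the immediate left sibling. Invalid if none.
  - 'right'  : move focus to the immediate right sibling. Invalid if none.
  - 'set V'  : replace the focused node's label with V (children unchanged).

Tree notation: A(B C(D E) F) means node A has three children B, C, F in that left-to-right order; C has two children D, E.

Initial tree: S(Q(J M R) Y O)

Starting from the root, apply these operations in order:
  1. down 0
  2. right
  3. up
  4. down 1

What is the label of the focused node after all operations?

Step 1 (down 0): focus=Q path=0 depth=1 children=['J', 'M', 'R'] left=[] right=['Y', 'O'] parent=S
Step 2 (right): focus=Y path=1 depth=1 children=[] left=['Q'] right=['O'] parent=S
Step 3 (up): focus=S path=root depth=0 children=['Q', 'Y', 'O'] (at root)
Step 4 (down 1): focus=Y path=1 depth=1 children=[] left=['Q'] right=['O'] parent=S

Answer: Y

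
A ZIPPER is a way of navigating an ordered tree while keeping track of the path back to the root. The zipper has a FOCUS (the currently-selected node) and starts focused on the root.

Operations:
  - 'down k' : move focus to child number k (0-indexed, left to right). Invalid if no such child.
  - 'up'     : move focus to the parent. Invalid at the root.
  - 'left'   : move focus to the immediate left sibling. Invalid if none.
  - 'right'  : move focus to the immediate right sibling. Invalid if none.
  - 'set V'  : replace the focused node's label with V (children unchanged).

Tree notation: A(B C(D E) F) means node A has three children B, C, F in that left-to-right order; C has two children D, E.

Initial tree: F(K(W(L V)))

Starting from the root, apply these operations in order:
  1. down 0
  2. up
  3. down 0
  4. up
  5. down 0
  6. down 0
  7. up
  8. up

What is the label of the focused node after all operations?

Answer: F

Derivation:
Step 1 (down 0): focus=K path=0 depth=1 children=['W'] left=[] right=[] parent=F
Step 2 (up): focus=F path=root depth=0 children=['K'] (at root)
Step 3 (down 0): focus=K path=0 depth=1 children=['W'] left=[] right=[] parent=F
Step 4 (up): focus=F path=root depth=0 children=['K'] (at root)
Step 5 (down 0): focus=K path=0 depth=1 children=['W'] left=[] right=[] parent=F
Step 6 (down 0): focus=W path=0/0 depth=2 children=['L', 'V'] left=[] right=[] parent=K
Step 7 (up): focus=K path=0 depth=1 children=['W'] left=[] right=[] parent=F
Step 8 (up): focus=F path=root depth=0 children=['K'] (at root)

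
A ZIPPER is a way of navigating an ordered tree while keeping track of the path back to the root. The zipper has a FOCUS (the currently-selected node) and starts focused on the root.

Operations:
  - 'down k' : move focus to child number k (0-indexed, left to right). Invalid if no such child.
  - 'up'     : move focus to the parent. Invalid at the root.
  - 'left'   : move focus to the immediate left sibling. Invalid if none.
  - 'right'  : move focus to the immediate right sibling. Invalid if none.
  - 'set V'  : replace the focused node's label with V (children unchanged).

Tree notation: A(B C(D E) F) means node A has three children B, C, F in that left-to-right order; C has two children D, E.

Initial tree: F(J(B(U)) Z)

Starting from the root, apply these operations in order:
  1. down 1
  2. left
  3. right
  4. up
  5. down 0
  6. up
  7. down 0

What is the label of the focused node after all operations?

Answer: J

Derivation:
Step 1 (down 1): focus=Z path=1 depth=1 children=[] left=['J'] right=[] parent=F
Step 2 (left): focus=J path=0 depth=1 children=['B'] left=[] right=['Z'] parent=F
Step 3 (right): focus=Z path=1 depth=1 children=[] left=['J'] right=[] parent=F
Step 4 (up): focus=F path=root depth=0 children=['J', 'Z'] (at root)
Step 5 (down 0): focus=J path=0 depth=1 children=['B'] left=[] right=['Z'] parent=F
Step 6 (up): focus=F path=root depth=0 children=['J', 'Z'] (at root)
Step 7 (down 0): focus=J path=0 depth=1 children=['B'] left=[] right=['Z'] parent=F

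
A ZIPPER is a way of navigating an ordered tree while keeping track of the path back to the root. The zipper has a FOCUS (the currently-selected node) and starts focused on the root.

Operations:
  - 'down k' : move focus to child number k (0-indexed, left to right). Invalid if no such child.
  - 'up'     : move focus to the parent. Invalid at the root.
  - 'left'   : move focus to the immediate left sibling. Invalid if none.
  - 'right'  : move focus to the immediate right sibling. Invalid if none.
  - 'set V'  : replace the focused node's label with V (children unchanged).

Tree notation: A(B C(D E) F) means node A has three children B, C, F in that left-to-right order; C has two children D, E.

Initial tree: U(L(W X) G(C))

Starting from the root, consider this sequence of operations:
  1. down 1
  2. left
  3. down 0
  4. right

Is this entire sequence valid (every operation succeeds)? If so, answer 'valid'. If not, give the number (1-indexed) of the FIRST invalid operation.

Step 1 (down 1): focus=G path=1 depth=1 children=['C'] left=['L'] right=[] parent=U
Step 2 (left): focus=L path=0 depth=1 children=['W', 'X'] left=[] right=['G'] parent=U
Step 3 (down 0): focus=W path=0/0 depth=2 children=[] left=[] right=['X'] parent=L
Step 4 (right): focus=X path=0/1 depth=2 children=[] left=['W'] right=[] parent=L

Answer: valid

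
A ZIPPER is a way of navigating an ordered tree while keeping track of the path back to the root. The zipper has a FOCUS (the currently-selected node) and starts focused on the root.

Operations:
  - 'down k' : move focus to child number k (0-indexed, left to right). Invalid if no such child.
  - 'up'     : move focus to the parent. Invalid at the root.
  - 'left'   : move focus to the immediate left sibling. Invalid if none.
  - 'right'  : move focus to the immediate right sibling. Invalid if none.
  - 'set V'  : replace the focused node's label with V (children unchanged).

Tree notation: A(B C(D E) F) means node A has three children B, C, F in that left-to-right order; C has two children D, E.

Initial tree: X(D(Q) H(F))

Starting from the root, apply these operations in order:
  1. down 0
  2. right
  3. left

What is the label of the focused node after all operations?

Step 1 (down 0): focus=D path=0 depth=1 children=['Q'] left=[] right=['H'] parent=X
Step 2 (right): focus=H path=1 depth=1 children=['F'] left=['D'] right=[] parent=X
Step 3 (left): focus=D path=0 depth=1 children=['Q'] left=[] right=['H'] parent=X

Answer: D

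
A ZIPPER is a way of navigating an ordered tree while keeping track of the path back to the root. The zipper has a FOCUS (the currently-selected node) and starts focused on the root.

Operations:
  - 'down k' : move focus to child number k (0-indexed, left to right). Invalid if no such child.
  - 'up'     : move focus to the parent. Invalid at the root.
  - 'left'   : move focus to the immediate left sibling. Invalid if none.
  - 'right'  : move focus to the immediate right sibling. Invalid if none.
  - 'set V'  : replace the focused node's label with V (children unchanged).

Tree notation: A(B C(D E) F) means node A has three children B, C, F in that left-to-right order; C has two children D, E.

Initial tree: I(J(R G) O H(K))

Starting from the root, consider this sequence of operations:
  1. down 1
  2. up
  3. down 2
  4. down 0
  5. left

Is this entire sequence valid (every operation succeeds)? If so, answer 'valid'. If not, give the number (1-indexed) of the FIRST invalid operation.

Answer: 5

Derivation:
Step 1 (down 1): focus=O path=1 depth=1 children=[] left=['J'] right=['H'] parent=I
Step 2 (up): focus=I path=root depth=0 children=['J', 'O', 'H'] (at root)
Step 3 (down 2): focus=H path=2 depth=1 children=['K'] left=['J', 'O'] right=[] parent=I
Step 4 (down 0): focus=K path=2/0 depth=2 children=[] left=[] right=[] parent=H
Step 5 (left): INVALID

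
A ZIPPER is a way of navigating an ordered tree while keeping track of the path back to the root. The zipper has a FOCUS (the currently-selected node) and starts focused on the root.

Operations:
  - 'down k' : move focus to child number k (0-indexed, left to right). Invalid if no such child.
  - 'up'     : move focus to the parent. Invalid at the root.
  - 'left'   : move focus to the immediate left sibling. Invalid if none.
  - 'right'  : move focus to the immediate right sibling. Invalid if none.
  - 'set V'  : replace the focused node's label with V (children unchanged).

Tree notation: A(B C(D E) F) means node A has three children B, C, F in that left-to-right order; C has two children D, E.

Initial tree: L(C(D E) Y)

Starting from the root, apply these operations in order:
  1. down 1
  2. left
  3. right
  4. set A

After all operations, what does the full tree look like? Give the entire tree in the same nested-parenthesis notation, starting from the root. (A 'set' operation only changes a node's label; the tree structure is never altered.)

Step 1 (down 1): focus=Y path=1 depth=1 children=[] left=['C'] right=[] parent=L
Step 2 (left): focus=C path=0 depth=1 children=['D', 'E'] left=[] right=['Y'] parent=L
Step 3 (right): focus=Y path=1 depth=1 children=[] left=['C'] right=[] parent=L
Step 4 (set A): focus=A path=1 depth=1 children=[] left=['C'] right=[] parent=L

Answer: L(C(D E) A)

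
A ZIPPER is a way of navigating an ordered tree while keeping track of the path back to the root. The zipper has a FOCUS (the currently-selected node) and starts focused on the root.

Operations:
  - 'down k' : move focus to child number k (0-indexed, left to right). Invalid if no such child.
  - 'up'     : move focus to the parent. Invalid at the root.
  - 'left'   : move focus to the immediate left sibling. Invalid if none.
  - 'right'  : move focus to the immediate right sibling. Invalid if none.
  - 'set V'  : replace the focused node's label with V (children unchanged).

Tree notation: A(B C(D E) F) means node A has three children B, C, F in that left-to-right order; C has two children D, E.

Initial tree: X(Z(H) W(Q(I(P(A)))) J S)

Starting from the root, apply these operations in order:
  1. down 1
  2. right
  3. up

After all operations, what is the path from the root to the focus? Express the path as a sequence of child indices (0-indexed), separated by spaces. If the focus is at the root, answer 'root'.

Step 1 (down 1): focus=W path=1 depth=1 children=['Q'] left=['Z'] right=['J', 'S'] parent=X
Step 2 (right): focus=J path=2 depth=1 children=[] left=['Z', 'W'] right=['S'] parent=X
Step 3 (up): focus=X path=root depth=0 children=['Z', 'W', 'J', 'S'] (at root)

Answer: root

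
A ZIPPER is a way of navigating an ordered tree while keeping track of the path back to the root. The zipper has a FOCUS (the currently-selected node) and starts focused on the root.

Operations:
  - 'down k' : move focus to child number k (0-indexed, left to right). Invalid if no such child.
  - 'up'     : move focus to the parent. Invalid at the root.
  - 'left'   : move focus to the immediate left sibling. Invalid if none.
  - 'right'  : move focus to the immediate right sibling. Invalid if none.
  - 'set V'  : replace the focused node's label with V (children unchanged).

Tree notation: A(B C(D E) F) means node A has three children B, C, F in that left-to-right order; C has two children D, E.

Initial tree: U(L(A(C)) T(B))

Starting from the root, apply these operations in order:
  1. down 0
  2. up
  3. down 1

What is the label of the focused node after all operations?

Answer: T

Derivation:
Step 1 (down 0): focus=L path=0 depth=1 children=['A'] left=[] right=['T'] parent=U
Step 2 (up): focus=U path=root depth=0 children=['L', 'T'] (at root)
Step 3 (down 1): focus=T path=1 depth=1 children=['B'] left=['L'] right=[] parent=U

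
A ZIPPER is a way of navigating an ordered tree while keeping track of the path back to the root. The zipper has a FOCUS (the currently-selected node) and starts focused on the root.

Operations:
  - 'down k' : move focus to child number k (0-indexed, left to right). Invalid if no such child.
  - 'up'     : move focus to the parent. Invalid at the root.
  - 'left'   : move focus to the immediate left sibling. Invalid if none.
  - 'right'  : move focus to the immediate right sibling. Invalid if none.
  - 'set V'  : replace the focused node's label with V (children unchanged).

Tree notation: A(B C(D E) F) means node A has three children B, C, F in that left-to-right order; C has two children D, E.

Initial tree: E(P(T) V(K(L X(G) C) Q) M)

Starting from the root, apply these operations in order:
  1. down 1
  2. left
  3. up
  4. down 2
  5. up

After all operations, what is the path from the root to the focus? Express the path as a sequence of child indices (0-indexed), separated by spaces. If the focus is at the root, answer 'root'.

Answer: root

Derivation:
Step 1 (down 1): focus=V path=1 depth=1 children=['K', 'Q'] left=['P'] right=['M'] parent=E
Step 2 (left): focus=P path=0 depth=1 children=['T'] left=[] right=['V', 'M'] parent=E
Step 3 (up): focus=E path=root depth=0 children=['P', 'V', 'M'] (at root)
Step 4 (down 2): focus=M path=2 depth=1 children=[] left=['P', 'V'] right=[] parent=E
Step 5 (up): focus=E path=root depth=0 children=['P', 'V', 'M'] (at root)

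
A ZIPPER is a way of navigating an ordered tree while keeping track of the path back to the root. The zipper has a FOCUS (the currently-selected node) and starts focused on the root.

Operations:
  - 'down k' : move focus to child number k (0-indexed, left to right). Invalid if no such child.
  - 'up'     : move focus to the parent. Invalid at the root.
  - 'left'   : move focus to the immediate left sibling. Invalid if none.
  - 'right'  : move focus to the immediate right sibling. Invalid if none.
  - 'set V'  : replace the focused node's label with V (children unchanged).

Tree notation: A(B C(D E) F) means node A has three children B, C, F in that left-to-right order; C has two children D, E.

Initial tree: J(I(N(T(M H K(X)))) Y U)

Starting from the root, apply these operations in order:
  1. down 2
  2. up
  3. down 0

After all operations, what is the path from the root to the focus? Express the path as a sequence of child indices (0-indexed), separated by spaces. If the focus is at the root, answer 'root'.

Step 1 (down 2): focus=U path=2 depth=1 children=[] left=['I', 'Y'] right=[] parent=J
Step 2 (up): focus=J path=root depth=0 children=['I', 'Y', 'U'] (at root)
Step 3 (down 0): focus=I path=0 depth=1 children=['N'] left=[] right=['Y', 'U'] parent=J

Answer: 0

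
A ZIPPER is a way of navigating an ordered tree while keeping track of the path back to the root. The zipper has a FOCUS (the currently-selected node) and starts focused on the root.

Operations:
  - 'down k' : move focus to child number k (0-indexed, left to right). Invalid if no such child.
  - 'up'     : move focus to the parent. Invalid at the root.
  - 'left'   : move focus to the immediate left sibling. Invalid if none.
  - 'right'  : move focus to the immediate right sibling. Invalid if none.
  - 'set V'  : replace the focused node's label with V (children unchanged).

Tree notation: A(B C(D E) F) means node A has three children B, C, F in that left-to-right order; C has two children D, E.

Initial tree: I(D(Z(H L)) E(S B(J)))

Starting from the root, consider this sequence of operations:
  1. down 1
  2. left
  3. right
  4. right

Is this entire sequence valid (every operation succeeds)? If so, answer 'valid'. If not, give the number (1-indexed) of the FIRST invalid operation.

Answer: 4

Derivation:
Step 1 (down 1): focus=E path=1 depth=1 children=['S', 'B'] left=['D'] right=[] parent=I
Step 2 (left): focus=D path=0 depth=1 children=['Z'] left=[] right=['E'] parent=I
Step 3 (right): focus=E path=1 depth=1 children=['S', 'B'] left=['D'] right=[] parent=I
Step 4 (right): INVALID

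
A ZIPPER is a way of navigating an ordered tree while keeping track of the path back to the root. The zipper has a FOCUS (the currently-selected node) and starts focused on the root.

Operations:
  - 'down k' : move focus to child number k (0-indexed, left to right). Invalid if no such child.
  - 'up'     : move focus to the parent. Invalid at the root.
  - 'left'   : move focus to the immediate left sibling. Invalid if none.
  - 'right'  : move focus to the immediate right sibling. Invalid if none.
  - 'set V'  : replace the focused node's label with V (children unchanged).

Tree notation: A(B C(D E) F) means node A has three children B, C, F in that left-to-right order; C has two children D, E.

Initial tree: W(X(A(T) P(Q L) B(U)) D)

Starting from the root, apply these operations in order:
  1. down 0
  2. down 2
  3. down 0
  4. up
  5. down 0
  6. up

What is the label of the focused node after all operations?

Answer: B

Derivation:
Step 1 (down 0): focus=X path=0 depth=1 children=['A', 'P', 'B'] left=[] right=['D'] parent=W
Step 2 (down 2): focus=B path=0/2 depth=2 children=['U'] left=['A', 'P'] right=[] parent=X
Step 3 (down 0): focus=U path=0/2/0 depth=3 children=[] left=[] right=[] parent=B
Step 4 (up): focus=B path=0/2 depth=2 children=['U'] left=['A', 'P'] right=[] parent=X
Step 5 (down 0): focus=U path=0/2/0 depth=3 children=[] left=[] right=[] parent=B
Step 6 (up): focus=B path=0/2 depth=2 children=['U'] left=['A', 'P'] right=[] parent=X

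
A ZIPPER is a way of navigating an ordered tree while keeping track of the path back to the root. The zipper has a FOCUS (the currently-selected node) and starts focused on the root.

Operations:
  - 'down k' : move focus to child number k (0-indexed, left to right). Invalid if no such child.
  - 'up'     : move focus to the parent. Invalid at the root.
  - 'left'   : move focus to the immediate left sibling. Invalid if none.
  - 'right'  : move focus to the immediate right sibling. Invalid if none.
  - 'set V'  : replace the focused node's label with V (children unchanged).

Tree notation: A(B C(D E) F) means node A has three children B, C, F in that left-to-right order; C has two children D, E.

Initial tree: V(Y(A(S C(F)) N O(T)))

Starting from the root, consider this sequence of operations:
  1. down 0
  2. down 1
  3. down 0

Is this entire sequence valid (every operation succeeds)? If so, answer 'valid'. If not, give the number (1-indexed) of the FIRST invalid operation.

Step 1 (down 0): focus=Y path=0 depth=1 children=['A', 'N', 'O'] left=[] right=[] parent=V
Step 2 (down 1): focus=N path=0/1 depth=2 children=[] left=['A'] right=['O'] parent=Y
Step 3 (down 0): INVALID

Answer: 3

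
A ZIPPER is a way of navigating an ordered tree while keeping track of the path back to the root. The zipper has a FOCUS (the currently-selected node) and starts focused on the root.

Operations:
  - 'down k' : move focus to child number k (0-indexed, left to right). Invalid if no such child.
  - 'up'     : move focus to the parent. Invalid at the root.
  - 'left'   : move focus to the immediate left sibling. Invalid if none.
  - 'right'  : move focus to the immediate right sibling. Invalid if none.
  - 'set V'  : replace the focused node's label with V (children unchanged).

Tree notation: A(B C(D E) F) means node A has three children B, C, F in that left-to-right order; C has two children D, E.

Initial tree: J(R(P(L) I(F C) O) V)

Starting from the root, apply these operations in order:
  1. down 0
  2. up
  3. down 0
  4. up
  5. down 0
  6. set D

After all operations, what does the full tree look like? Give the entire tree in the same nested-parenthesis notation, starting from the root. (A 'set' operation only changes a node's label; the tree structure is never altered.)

Answer: J(D(P(L) I(F C) O) V)

Derivation:
Step 1 (down 0): focus=R path=0 depth=1 children=['P', 'I', 'O'] left=[] right=['V'] parent=J
Step 2 (up): focus=J path=root depth=0 children=['R', 'V'] (at root)
Step 3 (down 0): focus=R path=0 depth=1 children=['P', 'I', 'O'] left=[] right=['V'] parent=J
Step 4 (up): focus=J path=root depth=0 children=['R', 'V'] (at root)
Step 5 (down 0): focus=R path=0 depth=1 children=['P', 'I', 'O'] left=[] right=['V'] parent=J
Step 6 (set D): focus=D path=0 depth=1 children=['P', 'I', 'O'] left=[] right=['V'] parent=J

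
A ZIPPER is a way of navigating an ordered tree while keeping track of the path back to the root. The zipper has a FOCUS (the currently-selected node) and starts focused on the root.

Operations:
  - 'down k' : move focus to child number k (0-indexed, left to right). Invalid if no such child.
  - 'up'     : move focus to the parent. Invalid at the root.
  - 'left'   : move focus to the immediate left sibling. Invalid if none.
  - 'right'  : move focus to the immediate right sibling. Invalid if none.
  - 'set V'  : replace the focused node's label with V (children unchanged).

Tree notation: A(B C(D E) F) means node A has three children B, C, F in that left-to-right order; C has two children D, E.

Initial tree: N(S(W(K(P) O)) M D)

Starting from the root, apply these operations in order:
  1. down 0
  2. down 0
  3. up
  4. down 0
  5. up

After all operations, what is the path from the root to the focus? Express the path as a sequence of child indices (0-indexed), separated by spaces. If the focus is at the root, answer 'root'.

Answer: 0

Derivation:
Step 1 (down 0): focus=S path=0 depth=1 children=['W'] left=[] right=['M', 'D'] parent=N
Step 2 (down 0): focus=W path=0/0 depth=2 children=['K', 'O'] left=[] right=[] parent=S
Step 3 (up): focus=S path=0 depth=1 children=['W'] left=[] right=['M', 'D'] parent=N
Step 4 (down 0): focus=W path=0/0 depth=2 children=['K', 'O'] left=[] right=[] parent=S
Step 5 (up): focus=S path=0 depth=1 children=['W'] left=[] right=['M', 'D'] parent=N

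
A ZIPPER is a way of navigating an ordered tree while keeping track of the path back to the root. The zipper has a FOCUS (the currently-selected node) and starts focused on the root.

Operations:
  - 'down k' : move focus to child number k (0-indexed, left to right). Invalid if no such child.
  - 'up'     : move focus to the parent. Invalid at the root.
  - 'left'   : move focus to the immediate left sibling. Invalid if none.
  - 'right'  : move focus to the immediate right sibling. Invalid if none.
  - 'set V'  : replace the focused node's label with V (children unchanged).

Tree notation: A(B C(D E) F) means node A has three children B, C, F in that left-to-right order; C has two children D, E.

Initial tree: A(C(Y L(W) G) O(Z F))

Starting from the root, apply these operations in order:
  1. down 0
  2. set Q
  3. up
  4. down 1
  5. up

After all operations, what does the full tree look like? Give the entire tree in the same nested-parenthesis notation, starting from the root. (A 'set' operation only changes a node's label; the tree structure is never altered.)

Step 1 (down 0): focus=C path=0 depth=1 children=['Y', 'L', 'G'] left=[] right=['O'] parent=A
Step 2 (set Q): focus=Q path=0 depth=1 children=['Y', 'L', 'G'] left=[] right=['O'] parent=A
Step 3 (up): focus=A path=root depth=0 children=['Q', 'O'] (at root)
Step 4 (down 1): focus=O path=1 depth=1 children=['Z', 'F'] left=['Q'] right=[] parent=A
Step 5 (up): focus=A path=root depth=0 children=['Q', 'O'] (at root)

Answer: A(Q(Y L(W) G) O(Z F))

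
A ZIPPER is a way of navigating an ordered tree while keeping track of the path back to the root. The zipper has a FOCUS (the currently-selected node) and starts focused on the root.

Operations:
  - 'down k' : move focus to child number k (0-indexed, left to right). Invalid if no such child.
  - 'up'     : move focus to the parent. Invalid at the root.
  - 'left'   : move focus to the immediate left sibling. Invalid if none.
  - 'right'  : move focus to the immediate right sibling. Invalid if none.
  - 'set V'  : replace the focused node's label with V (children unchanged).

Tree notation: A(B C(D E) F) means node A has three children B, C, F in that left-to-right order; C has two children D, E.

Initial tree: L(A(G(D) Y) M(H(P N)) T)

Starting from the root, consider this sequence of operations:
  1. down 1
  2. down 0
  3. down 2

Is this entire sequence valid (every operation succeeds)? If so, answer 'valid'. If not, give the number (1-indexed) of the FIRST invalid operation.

Step 1 (down 1): focus=M path=1 depth=1 children=['H'] left=['A'] right=['T'] parent=L
Step 2 (down 0): focus=H path=1/0 depth=2 children=['P', 'N'] left=[] right=[] parent=M
Step 3 (down 2): INVALID

Answer: 3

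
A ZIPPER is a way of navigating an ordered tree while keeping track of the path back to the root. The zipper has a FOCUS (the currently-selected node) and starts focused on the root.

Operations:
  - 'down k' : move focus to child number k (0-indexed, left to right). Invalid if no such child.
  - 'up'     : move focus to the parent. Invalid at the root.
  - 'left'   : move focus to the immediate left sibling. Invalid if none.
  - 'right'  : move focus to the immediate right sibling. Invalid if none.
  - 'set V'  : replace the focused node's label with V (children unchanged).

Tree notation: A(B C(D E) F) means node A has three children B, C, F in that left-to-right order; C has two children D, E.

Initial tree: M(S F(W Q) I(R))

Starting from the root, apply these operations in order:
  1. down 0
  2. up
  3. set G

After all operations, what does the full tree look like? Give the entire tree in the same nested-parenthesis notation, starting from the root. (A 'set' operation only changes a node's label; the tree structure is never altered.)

Answer: G(S F(W Q) I(R))

Derivation:
Step 1 (down 0): focus=S path=0 depth=1 children=[] left=[] right=['F', 'I'] parent=M
Step 2 (up): focus=M path=root depth=0 children=['S', 'F', 'I'] (at root)
Step 3 (set G): focus=G path=root depth=0 children=['S', 'F', 'I'] (at root)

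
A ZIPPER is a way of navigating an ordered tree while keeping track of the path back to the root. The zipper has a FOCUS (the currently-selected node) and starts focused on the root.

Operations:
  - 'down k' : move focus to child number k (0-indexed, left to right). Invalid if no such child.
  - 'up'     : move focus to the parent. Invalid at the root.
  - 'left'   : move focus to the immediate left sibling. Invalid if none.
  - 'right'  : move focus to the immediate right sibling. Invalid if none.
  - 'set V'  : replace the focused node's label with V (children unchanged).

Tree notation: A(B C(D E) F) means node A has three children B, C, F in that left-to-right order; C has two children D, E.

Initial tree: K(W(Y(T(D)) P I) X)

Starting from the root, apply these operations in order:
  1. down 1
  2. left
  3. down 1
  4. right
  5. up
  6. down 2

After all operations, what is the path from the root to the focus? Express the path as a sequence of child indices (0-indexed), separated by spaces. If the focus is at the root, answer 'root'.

Step 1 (down 1): focus=X path=1 depth=1 children=[] left=['W'] right=[] parent=K
Step 2 (left): focus=W path=0 depth=1 children=['Y', 'P', 'I'] left=[] right=['X'] parent=K
Step 3 (down 1): focus=P path=0/1 depth=2 children=[] left=['Y'] right=['I'] parent=W
Step 4 (right): focus=I path=0/2 depth=2 children=[] left=['Y', 'P'] right=[] parent=W
Step 5 (up): focus=W path=0 depth=1 children=['Y', 'P', 'I'] left=[] right=['X'] parent=K
Step 6 (down 2): focus=I path=0/2 depth=2 children=[] left=['Y', 'P'] right=[] parent=W

Answer: 0 2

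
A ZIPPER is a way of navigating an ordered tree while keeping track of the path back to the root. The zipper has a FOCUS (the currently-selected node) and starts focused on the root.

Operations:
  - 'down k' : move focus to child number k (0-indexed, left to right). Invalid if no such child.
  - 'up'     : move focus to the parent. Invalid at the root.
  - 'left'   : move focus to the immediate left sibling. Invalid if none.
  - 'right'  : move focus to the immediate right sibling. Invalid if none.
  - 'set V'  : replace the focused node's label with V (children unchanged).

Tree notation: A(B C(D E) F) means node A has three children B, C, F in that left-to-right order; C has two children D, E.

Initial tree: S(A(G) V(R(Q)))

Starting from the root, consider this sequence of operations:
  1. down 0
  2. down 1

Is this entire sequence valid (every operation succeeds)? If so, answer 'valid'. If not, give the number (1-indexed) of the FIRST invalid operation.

Step 1 (down 0): focus=A path=0 depth=1 children=['G'] left=[] right=['V'] parent=S
Step 2 (down 1): INVALID

Answer: 2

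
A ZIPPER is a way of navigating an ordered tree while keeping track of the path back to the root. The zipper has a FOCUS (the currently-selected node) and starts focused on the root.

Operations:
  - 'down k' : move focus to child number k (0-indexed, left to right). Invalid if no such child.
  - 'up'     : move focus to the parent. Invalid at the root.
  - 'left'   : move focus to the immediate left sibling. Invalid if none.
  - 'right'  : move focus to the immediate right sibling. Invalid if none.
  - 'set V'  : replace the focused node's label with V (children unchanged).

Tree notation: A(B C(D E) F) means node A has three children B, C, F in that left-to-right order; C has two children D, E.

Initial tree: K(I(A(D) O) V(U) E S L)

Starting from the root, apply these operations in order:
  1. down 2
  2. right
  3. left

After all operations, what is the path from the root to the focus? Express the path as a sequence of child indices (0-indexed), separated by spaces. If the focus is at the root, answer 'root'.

Step 1 (down 2): focus=E path=2 depth=1 children=[] left=['I', 'V'] right=['S', 'L'] parent=K
Step 2 (right): focus=S path=3 depth=1 children=[] left=['I', 'V', 'E'] right=['L'] parent=K
Step 3 (left): focus=E path=2 depth=1 children=[] left=['I', 'V'] right=['S', 'L'] parent=K

Answer: 2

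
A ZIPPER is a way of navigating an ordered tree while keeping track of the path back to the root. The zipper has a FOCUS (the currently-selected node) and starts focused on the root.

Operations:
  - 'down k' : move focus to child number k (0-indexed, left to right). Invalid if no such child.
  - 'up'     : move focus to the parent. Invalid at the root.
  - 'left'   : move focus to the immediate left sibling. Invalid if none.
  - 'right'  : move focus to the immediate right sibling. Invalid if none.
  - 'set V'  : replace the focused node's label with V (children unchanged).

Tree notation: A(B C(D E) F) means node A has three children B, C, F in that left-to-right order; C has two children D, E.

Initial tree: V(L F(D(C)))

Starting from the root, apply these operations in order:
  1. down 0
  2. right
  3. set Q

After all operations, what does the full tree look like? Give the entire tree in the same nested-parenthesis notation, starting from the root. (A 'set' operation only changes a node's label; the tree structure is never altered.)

Step 1 (down 0): focus=L path=0 depth=1 children=[] left=[] right=['F'] parent=V
Step 2 (right): focus=F path=1 depth=1 children=['D'] left=['L'] right=[] parent=V
Step 3 (set Q): focus=Q path=1 depth=1 children=['D'] left=['L'] right=[] parent=V

Answer: V(L Q(D(C)))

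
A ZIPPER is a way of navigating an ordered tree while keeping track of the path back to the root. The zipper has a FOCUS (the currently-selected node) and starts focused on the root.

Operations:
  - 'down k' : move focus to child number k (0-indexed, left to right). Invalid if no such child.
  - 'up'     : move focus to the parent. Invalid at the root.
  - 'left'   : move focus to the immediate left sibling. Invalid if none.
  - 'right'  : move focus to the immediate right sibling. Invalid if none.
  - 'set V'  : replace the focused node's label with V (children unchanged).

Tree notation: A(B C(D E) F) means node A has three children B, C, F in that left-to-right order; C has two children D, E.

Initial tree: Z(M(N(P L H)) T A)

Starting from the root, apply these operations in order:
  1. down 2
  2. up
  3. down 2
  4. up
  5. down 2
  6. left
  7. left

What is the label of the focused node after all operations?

Step 1 (down 2): focus=A path=2 depth=1 children=[] left=['M', 'T'] right=[] parent=Z
Step 2 (up): focus=Z path=root depth=0 children=['M', 'T', 'A'] (at root)
Step 3 (down 2): focus=A path=2 depth=1 children=[] left=['M', 'T'] right=[] parent=Z
Step 4 (up): focus=Z path=root depth=0 children=['M', 'T', 'A'] (at root)
Step 5 (down 2): focus=A path=2 depth=1 children=[] left=['M', 'T'] right=[] parent=Z
Step 6 (left): focus=T path=1 depth=1 children=[] left=['M'] right=['A'] parent=Z
Step 7 (left): focus=M path=0 depth=1 children=['N'] left=[] right=['T', 'A'] parent=Z

Answer: M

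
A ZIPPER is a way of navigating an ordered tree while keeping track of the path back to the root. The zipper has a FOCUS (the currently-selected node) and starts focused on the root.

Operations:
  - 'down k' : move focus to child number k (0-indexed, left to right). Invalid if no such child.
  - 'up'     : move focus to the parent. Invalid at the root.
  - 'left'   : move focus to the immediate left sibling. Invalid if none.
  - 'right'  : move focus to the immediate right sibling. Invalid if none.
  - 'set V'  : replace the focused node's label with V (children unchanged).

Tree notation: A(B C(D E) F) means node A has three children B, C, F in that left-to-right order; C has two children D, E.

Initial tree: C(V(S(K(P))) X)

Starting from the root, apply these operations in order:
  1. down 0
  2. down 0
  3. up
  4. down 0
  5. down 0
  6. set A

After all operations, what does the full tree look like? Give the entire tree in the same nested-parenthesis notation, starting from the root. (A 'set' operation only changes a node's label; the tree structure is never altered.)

Step 1 (down 0): focus=V path=0 depth=1 children=['S'] left=[] right=['X'] parent=C
Step 2 (down 0): focus=S path=0/0 depth=2 children=['K'] left=[] right=[] parent=V
Step 3 (up): focus=V path=0 depth=1 children=['S'] left=[] right=['X'] parent=C
Step 4 (down 0): focus=S path=0/0 depth=2 children=['K'] left=[] right=[] parent=V
Step 5 (down 0): focus=K path=0/0/0 depth=3 children=['P'] left=[] right=[] parent=S
Step 6 (set A): focus=A path=0/0/0 depth=3 children=['P'] left=[] right=[] parent=S

Answer: C(V(S(A(P))) X)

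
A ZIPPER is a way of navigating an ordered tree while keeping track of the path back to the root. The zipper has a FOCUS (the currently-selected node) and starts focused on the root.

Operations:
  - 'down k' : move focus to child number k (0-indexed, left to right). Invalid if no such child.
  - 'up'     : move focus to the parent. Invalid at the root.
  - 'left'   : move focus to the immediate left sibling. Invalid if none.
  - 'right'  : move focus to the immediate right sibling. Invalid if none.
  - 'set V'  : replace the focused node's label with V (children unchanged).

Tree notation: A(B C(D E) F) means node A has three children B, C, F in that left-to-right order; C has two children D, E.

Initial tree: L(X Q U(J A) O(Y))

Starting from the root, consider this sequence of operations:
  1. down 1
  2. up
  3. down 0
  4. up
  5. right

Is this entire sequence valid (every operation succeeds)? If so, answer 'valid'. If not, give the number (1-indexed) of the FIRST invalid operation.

Answer: 5

Derivation:
Step 1 (down 1): focus=Q path=1 depth=1 children=[] left=['X'] right=['U', 'O'] parent=L
Step 2 (up): focus=L path=root depth=0 children=['X', 'Q', 'U', 'O'] (at root)
Step 3 (down 0): focus=X path=0 depth=1 children=[] left=[] right=['Q', 'U', 'O'] parent=L
Step 4 (up): focus=L path=root depth=0 children=['X', 'Q', 'U', 'O'] (at root)
Step 5 (right): INVALID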